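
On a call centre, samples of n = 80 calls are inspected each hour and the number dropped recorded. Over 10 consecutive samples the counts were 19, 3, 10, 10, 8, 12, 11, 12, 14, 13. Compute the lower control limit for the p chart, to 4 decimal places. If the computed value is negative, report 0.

p̄ = Σdᵢ / (k·n) = 112 / (10 × 80) = 0.14000
LCL = p̄ − 3·√(p̄(1−p̄)/n) = 0.14000 − 3 × 0.03879 = 0.02362

0.0236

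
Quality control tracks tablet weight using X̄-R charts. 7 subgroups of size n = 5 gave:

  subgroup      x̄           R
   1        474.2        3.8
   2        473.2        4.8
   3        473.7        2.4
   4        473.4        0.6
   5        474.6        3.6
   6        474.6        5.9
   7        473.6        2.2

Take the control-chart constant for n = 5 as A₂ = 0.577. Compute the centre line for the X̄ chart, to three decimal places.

X̄̄ = (474.2 + 473.2 + 473.7 + 473.4 + 474.6 + 474.6 + 473.6) / 7 = 3317.3000 / 7 = 473.9000
CL = X̄̄ = 473.9000

473.900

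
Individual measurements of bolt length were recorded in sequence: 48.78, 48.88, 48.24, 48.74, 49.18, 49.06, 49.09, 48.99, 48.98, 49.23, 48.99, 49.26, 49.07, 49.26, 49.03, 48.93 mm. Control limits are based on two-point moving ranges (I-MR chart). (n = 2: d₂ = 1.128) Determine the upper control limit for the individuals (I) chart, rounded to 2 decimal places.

49.59

X̄ = (48.78 + 48.88 + 48.24 + 48.74 + 49.18 + 49.06 + 49.09 + 48.99 + 48.98 + 49.23 + 48.99 + 49.26 + 49.07 + 49.26 + 49.03 + 48.93) / 16 = 48.9819
Moving ranges: 0.10, 0.64, 0.50, 0.44, 0.12, 0.03, 0.10, 0.01, 0.25, 0.24, 0.27, 0.19, 0.19, 0.23, 0.10; M̄R̄ = 3.4100 / 15 = 0.2273
UCL = X̄ + 3·M̄R̄/d₂ = 48.9819 + 3 × 0.2273 / 1.128 = 49.5865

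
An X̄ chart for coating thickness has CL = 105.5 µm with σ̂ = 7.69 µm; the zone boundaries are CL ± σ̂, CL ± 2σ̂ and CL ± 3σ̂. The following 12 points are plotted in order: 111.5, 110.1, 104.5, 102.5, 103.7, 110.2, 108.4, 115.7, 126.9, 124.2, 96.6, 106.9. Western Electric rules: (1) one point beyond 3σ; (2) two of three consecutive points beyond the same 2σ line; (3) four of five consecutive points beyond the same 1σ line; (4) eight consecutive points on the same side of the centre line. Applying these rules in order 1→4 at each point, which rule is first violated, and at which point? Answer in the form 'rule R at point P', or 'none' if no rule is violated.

Zone of each point (C = within 1σ̂, B = 1σ̂–2σ̂, A = 2σ̂–3σ̂, * = beyond 3σ̂; sign = side of CL): 1:+C, 2:+C, 3:-C, 4:-C, 5:-C, 6:+C, 7:+C, 8:+B, 9:+A, 10:+A, 11:-B, 12:+C
Rule 2 (two of three consecutive points beyond the same 2σ limit) is satisfied at point 10.

rule 2 at point 10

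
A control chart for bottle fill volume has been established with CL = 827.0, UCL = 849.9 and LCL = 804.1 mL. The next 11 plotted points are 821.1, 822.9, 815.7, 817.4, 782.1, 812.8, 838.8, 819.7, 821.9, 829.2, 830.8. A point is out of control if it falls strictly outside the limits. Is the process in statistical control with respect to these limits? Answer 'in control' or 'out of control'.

out of control

Compare each point to [804.1, 849.9]: sample 5 = 782.1 < LCL.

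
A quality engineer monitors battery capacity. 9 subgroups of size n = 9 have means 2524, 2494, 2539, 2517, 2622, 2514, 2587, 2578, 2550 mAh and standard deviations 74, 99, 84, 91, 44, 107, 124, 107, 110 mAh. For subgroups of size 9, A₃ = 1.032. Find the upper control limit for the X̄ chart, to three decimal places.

X̄̄ = (2524 + 2494 + 2539 + 2517 + 2622 + 2514 + 2587 + 2578 + 2550) / 9 = 2547.2222
s̄ = (74 + 99 + 84 + 91 + 44 + 107 + 124 + 107 + 110) / 9 = 93.3333
UCL = X̄̄ + A₃·s̄ = 2547.2222 + 1.032 × 93.3333 = 2643.5422

2643.542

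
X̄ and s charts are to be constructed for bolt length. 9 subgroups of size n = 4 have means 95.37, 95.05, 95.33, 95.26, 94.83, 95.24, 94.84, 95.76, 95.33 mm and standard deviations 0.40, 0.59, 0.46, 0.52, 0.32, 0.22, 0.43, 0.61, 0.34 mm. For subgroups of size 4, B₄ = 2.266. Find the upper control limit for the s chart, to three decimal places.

s̄ = (0.40 + 0.59 + 0.46 + 0.52 + 0.32 + 0.22 + 0.43 + 0.61 + 0.34) / 9 = 0.4322
UCL_s = B₄·s̄ = 2.266 × 0.4322 = 0.9794

0.979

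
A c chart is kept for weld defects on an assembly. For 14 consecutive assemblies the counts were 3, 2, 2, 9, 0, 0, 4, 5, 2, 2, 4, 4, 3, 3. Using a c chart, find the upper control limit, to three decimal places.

8.329

c̄ = (3 + 2 + 2 + 9 + 0 + 0 + 4 + 5 + 2 + 2 + 4 + 4 + 3 + 3) / 14 = 43 / 14 = 3.0714
UCL = c̄ + 3√c̄ = 3.0714 + 3 × √3.0714 = 3.0714 + 3 × 1.7525 = 8.3291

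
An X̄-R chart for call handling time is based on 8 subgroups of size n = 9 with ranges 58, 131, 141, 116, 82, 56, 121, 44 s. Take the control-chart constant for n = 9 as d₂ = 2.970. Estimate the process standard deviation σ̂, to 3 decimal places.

R̄ = (58 + 131 + 141 + 116 + 82 + 56 + 121 + 44) / 8 = 93.6250
σ̂ = R̄ / d₂ = 93.6250 / 2.970 = 31.5236

31.524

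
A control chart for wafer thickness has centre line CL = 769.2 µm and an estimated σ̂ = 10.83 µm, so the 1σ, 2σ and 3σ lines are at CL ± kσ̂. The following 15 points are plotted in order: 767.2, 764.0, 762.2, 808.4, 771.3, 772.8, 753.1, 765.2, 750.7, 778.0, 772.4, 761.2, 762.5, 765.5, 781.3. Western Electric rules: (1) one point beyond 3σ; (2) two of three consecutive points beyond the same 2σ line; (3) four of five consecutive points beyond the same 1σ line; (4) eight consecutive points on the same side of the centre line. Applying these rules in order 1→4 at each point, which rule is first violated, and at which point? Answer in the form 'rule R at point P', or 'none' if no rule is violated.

Zone of each point (C = within 1σ̂, B = 1σ̂–2σ̂, A = 2σ̂–3σ̂, * = beyond 3σ̂; sign = side of CL): 1:-C, 2:-C, 3:-C, 4:+*, 5:+C, 6:+C, 7:-B, 8:-C, 9:-B, 10:+C, 11:+C, 12:-C, 13:-C, 14:-C, 15:+B
Rule 1 (one point beyond the 3σ limits) is satisfied at point 4.

rule 1 at point 4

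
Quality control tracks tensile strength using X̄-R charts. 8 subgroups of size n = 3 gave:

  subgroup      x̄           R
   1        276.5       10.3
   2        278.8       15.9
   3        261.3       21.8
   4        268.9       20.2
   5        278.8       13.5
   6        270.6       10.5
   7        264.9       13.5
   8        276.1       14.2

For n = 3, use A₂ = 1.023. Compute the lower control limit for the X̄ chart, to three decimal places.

256.655

X̄̄ = (276.5 + 278.8 + 261.3 + 268.9 + 278.8 + 270.6 + 264.9 + 276.1) / 8 = 2175.9000 / 8 = 271.9875
R̄ = (10.3 + 15.9 + 21.8 + 20.2 + 13.5 + 10.5 + 13.5 + 14.2) / 8 = 119.9000 / 8 = 14.9875
LCL = X̄̄ − A₂·R̄ = 271.9875 − 1.023 × 14.9875 = 256.6553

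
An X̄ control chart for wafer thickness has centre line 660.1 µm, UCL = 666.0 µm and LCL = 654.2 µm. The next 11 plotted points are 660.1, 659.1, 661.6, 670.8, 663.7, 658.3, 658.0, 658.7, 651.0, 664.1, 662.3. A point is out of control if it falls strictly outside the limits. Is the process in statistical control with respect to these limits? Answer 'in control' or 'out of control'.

Compare each point to [654.2, 666.0]: sample 4 = 670.8 > UCL; sample 9 = 651.0 < LCL.

out of control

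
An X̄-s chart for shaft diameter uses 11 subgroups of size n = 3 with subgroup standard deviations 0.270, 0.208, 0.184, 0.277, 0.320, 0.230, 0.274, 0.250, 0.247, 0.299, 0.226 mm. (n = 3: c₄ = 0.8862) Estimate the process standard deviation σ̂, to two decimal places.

s̄ = (0.270 + 0.208 + 0.184 + 0.277 + 0.320 + 0.230 + 0.274 + 0.250 + 0.247 + 0.299 + 0.226) / 11 = 0.2532
σ̂ = s̄ / c₄ = 0.2532 / 0.8862 = 0.2857

0.29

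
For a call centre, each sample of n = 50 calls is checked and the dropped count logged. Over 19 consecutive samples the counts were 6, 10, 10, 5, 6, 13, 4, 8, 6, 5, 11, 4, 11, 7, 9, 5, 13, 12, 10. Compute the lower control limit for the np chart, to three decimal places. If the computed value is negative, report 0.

0.319

p̄ = Σdᵢ / (k·n) = 155 / (19 × 50) = 0.16316
LCL = np̄ − 3·√(np̄(1−p̄)) = 8.1579 − 3 × 2.6128 = 0.3194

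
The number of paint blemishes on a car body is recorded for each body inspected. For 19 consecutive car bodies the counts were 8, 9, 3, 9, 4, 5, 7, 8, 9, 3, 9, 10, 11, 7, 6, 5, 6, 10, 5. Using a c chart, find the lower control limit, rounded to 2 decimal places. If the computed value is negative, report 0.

c̄ = (8 + 9 + 3 + 9 + 4 + 5 + 7 + 8 + 9 + 3 + 9 + 10 + 11 + 7 + 6 + 5 + 6 + 10 + 5) / 19 = 134 / 19 = 7.0526
LCL = c̄ − 3√c̄ = 7.0526 − 3 × 2.6557 = -0.9144 → 0 (cannot be negative)

0.00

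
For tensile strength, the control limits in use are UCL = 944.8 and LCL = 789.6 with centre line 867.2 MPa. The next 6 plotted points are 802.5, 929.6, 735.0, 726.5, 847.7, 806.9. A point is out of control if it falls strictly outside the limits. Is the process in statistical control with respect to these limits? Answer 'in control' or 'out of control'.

out of control

Compare each point to [789.6, 944.8]: sample 3 = 735.0 < LCL; sample 4 = 726.5 < LCL.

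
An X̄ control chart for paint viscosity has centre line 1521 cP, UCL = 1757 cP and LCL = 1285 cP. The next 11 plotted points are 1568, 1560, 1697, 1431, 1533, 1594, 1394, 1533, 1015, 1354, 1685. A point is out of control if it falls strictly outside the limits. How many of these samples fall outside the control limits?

Compare each point to [1285, 1757]: sample 9 = 1015 < LCL.

1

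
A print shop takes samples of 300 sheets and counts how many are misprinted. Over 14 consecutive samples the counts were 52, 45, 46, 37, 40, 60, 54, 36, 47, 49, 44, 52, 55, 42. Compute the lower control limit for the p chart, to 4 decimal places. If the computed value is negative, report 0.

p̄ = Σdᵢ / (k·n) = 659 / (14 × 300) = 0.15690
LCL = p̄ − 3·√(p̄(1−p̄)/n) = 0.15690 − 3 × 0.02100 = 0.09391

0.0939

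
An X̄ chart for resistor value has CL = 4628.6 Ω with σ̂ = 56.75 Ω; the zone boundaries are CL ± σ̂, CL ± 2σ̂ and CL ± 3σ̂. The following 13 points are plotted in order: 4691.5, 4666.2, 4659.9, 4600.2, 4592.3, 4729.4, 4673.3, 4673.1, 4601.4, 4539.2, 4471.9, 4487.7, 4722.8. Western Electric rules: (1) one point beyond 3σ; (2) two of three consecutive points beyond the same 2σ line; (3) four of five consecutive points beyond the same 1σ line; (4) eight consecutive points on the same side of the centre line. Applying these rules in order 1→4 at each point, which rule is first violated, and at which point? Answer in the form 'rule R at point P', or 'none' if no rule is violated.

Zone of each point (C = within 1σ̂, B = 1σ̂–2σ̂, A = 2σ̂–3σ̂, * = beyond 3σ̂; sign = side of CL): 1:+B, 2:+C, 3:+C, 4:-C, 5:-C, 6:+B, 7:+C, 8:+C, 9:-C, 10:-B, 11:-A, 12:-A, 13:+B
Rule 2 (two of three consecutive points beyond the same 2σ limit) is satisfied at point 12.

rule 2 at point 12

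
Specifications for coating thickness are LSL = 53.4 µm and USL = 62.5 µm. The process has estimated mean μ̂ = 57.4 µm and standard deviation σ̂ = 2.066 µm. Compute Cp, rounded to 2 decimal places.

0.73

Cp = (USL − LSL) / (6σ̂) = (62.5 − 53.4) / (6 × 2.066) = 9.1000 / 12.3960 = 0.7341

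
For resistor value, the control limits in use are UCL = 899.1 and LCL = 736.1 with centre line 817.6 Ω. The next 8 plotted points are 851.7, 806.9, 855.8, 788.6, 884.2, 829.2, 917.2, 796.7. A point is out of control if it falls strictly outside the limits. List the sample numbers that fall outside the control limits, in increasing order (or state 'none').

Compare each point to [736.1, 899.1]: sample 7 = 917.2 > UCL.

7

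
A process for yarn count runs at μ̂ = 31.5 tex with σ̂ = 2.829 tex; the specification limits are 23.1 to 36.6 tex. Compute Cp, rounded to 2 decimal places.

Cp = (USL − LSL) / (6σ̂) = (36.6 − 23.1) / (6 × 2.829) = 13.5000 / 16.9740 = 0.7953

0.80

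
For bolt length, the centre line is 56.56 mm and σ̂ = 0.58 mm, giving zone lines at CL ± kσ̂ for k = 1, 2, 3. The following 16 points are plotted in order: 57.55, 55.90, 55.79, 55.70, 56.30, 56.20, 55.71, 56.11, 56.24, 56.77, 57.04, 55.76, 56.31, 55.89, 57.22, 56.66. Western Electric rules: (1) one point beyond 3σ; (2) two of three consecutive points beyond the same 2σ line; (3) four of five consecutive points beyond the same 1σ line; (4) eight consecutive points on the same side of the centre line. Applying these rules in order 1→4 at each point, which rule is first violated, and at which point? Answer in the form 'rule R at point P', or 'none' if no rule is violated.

Zone of each point (C = within 1σ̂, B = 1σ̂–2σ̂, A = 2σ̂–3σ̂, * = beyond 3σ̂; sign = side of CL): 1:+B, 2:-B, 3:-B, 4:-B, 5:-C, 6:-C, 7:-B, 8:-C, 9:-C, 10:+C, 11:+C, 12:-B, 13:-C, 14:-B, 15:+B, 16:+C
Rule 4 (eight consecutive points on the same side of the centre line) is satisfied at point 9.

rule 4 at point 9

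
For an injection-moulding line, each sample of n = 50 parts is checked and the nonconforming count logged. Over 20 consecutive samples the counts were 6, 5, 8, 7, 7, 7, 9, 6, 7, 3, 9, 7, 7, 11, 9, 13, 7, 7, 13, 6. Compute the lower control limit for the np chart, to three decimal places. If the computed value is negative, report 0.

p̄ = Σdᵢ / (k·n) = 154 / (20 × 50) = 0.15400
LCL = np̄ − 3·√(np̄(1−p̄)) = 7.7000 − 3 × 2.5523 = 0.0431

0.043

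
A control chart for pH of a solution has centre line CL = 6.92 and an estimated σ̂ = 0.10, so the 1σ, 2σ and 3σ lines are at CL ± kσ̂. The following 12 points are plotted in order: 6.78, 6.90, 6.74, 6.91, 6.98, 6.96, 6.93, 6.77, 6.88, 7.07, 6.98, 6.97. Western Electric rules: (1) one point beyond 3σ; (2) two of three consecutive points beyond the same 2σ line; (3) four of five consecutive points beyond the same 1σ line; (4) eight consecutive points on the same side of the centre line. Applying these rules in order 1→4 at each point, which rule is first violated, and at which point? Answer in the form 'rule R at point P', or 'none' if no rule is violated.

Zone of each point (C = within 1σ̂, B = 1σ̂–2σ̂, A = 2σ̂–3σ̂, * = beyond 3σ̂; sign = side of CL): 1:-B, 2:-C, 3:-B, 4:-C, 5:+C, 6:+C, 7:+C, 8:-B, 9:-C, 10:+B, 11:+C, 12:+C
No rule fires across all 12 points.

none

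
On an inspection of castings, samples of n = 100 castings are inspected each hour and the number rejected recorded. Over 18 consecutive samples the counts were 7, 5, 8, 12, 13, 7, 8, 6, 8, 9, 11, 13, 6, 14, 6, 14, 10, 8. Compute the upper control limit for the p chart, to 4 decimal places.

0.1782

p̄ = Σdᵢ / (k·n) = 165 / (18 × 100) = 0.09167
UCL = p̄ + 3·√(p̄(1−p̄)/n) = 0.09167 + 3 × √(0.09167×0.90833/100) = 0.09167 + 3 × 0.02886 = 0.17823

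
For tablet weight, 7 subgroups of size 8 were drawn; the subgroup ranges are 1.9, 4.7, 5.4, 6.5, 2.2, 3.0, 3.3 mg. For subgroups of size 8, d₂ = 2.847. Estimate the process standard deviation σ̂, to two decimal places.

1.35

R̄ = (1.9 + 4.7 + 5.4 + 6.5 + 2.2 + 3.0 + 3.3) / 7 = 3.8571
σ̂ = R̄ / d₂ = 3.8571 / 2.847 = 1.3548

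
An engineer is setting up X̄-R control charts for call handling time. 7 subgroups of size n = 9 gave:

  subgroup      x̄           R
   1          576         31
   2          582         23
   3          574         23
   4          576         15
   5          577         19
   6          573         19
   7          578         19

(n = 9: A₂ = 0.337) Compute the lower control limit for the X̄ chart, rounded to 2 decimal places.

X̄̄ = (576 + 582 + 574 + 576 + 577 + 573 + 578) / 7 = 4036.0000 / 7 = 576.5714
R̄ = (31 + 23 + 23 + 15 + 19 + 19 + 19) / 7 = 149.0000 / 7 = 21.2857
LCL = X̄̄ − A₂·R̄ = 576.5714 − 0.337 × 21.2857 = 569.3981

569.40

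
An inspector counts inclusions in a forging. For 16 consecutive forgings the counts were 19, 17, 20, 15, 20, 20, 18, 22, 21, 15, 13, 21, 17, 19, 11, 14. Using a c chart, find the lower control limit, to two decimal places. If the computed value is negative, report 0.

c̄ = (19 + 17 + 20 + 15 + 20 + 20 + 18 + 22 + 21 + 15 + 13 + 21 + 17 + 19 + 11 + 14) / 16 = 282 / 16 = 17.6250
LCL = c̄ − 3√c̄ = 17.6250 − 3 × 4.1982 = 5.0304

5.03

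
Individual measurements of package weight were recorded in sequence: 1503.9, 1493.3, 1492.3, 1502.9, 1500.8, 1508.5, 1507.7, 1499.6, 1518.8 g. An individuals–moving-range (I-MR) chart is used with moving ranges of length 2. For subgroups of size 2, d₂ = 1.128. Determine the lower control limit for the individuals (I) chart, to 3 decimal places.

X̄ = (1503.9 + 1493.3 + 1492.3 + 1502.9 + 1500.8 + 1508.5 + 1507.7 + 1499.6 + 1518.8) / 9 = 1503.0889
Moving ranges: 10.6, 1.0, 10.6, 2.1, 7.7, 0.8, 8.1, 19.2; M̄R̄ = 60.1000 / 8 = 7.5125
LCL = X̄ − 3·M̄R̄/d₂ = 1503.0889 − 3 × 7.5125 / 1.128 = 1483.1088

1483.109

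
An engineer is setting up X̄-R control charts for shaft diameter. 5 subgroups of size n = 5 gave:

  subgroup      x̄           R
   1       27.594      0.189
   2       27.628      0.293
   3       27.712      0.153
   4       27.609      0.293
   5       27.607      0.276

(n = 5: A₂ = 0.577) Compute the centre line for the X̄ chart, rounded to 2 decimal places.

27.63

X̄̄ = (27.594 + 27.628 + 27.712 + 27.609 + 27.607) / 5 = 138.1500 / 5 = 27.6300
CL = X̄̄ = 27.6300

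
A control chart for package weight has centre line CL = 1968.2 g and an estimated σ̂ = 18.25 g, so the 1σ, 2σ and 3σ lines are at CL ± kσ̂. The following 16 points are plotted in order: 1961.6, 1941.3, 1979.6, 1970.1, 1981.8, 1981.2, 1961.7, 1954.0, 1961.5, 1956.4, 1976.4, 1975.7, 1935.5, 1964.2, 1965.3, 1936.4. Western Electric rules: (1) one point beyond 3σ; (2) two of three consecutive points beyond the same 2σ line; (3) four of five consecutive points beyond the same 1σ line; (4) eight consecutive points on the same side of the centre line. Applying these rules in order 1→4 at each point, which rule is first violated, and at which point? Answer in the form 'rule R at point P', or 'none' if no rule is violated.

none

Zone of each point (C = within 1σ̂, B = 1σ̂–2σ̂, A = 2σ̂–3σ̂, * = beyond 3σ̂; sign = side of CL): 1:-C, 2:-B, 3:+C, 4:+C, 5:+C, 6:+C, 7:-C, 8:-C, 9:-C, 10:-C, 11:+C, 12:+C, 13:-B, 14:-C, 15:-C, 16:-B
No rule fires across all 16 points.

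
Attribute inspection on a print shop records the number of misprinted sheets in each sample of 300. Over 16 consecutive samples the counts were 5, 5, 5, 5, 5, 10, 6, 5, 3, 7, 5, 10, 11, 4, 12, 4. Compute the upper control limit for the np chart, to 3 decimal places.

13.869

p̄ = Σdᵢ / (k·n) = 102 / (16 × 300) = 0.02125
UCL = np̄ + 3·√(np̄(1−p̄)) = 6.3750 + 3 × √(6.3750×0.97875) = 6.3750 + 3 × 2.4979 = 13.8687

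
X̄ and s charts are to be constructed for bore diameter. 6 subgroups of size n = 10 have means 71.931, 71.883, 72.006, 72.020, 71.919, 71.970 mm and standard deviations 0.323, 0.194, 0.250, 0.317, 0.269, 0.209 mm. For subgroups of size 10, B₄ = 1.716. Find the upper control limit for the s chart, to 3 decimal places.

s̄ = (0.323 + 0.194 + 0.250 + 0.317 + 0.269 + 0.209) / 6 = 0.2603
UCL_s = B₄·s̄ = 1.716 × 0.2603 = 0.4467

0.447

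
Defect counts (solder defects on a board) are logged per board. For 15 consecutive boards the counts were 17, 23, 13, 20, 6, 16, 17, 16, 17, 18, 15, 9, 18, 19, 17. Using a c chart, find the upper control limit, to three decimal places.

28.092

c̄ = (17 + 23 + 13 + 20 + 6 + 16 + 17 + 16 + 17 + 18 + 15 + 9 + 18 + 19 + 17) / 15 = 241 / 15 = 16.0667
UCL = c̄ + 3√c̄ = 16.0667 + 3 × √16.0667 = 16.0667 + 3 × 4.0083 = 28.0916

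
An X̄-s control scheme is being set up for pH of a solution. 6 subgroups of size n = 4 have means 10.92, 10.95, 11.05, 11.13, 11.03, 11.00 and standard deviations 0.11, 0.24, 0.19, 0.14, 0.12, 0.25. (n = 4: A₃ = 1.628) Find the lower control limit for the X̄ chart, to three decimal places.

10.728

X̄̄ = (10.92 + 10.95 + 11.05 + 11.13 + 11.03 + 11.00) / 6 = 11.0133
s̄ = (0.11 + 0.24 + 0.19 + 0.14 + 0.12 + 0.25) / 6 = 0.1750
LCL = X̄̄ − A₃·s̄ = 11.0133 − 1.628 × 0.1750 = 10.7284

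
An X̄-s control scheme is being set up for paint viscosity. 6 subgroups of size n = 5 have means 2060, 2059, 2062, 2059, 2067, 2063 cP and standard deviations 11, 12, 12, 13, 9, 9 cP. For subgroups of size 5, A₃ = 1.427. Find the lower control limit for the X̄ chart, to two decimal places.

X̄̄ = (2060 + 2059 + 2062 + 2059 + 2067 + 2063) / 6 = 2061.6667
s̄ = (11 + 12 + 12 + 13 + 9 + 9) / 6 = 11.0000
LCL = X̄̄ − A₃·s̄ = 2061.6667 − 1.427 × 11.0000 = 2045.9697

2045.97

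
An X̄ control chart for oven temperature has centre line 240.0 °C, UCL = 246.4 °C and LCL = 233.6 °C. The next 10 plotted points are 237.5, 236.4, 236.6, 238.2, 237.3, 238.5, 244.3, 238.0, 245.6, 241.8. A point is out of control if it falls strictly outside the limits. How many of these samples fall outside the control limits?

0

All 10 points lie within [233.6, 246.4].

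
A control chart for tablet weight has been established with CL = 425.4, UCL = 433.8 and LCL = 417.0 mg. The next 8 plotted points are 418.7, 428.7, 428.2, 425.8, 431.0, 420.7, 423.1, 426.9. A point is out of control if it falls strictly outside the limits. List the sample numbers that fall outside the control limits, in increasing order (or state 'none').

none

All 8 points lie within [417.0, 433.8].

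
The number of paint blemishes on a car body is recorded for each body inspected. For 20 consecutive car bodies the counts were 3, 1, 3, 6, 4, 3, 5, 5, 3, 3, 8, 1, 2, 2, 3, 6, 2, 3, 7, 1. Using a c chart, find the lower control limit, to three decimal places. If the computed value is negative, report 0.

0.000

c̄ = (3 + 1 + 3 + 6 + 4 + 3 + 5 + 5 + 3 + 3 + 8 + 1 + 2 + 2 + 3 + 6 + 2 + 3 + 7 + 1) / 20 = 71 / 20 = 3.5500
LCL = c̄ − 3√c̄ = 3.5500 − 3 × 1.8841 = -2.1024 → 0 (cannot be negative)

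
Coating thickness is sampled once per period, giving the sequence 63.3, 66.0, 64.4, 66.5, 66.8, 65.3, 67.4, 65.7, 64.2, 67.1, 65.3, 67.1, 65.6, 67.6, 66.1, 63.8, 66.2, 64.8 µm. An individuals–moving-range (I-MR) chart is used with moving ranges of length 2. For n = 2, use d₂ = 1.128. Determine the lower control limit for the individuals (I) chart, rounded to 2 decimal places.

X̄ = (63.3 + 66.0 + 64.4 + 66.5 + 66.8 + 65.3 + 67.4 + 65.7 + 64.2 + 67.1 + 65.3 + 67.1 + 65.6 + 67.6 + 66.1 + 63.8 + 66.2 + 64.8) / 18 = 65.7333
Moving ranges: 2.7, 1.6, 2.1, 0.3, 1.5, 2.1, 1.7, 1.5, 2.9, 1.8, 1.8, 1.5, 2.0, 1.5, 2.3, 2.4, 1.4; M̄R̄ = 31.1000 / 17 = 1.8294
LCL = X̄ − 3·M̄R̄/d₂ = 65.7333 − 3 × 1.8294 / 1.128 = 60.8679

60.87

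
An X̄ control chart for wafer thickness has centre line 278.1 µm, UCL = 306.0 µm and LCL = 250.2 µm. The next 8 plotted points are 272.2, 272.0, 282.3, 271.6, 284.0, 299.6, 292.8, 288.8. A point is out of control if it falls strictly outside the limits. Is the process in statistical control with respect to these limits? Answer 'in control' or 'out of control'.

in control

All 8 points lie within [250.2, 306.0].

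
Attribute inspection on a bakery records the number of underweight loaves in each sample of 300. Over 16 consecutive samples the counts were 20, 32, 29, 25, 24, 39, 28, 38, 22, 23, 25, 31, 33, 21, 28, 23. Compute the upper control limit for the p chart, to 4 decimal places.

p̄ = Σdᵢ / (k·n) = 441 / (16 × 300) = 0.09187
UCL = p̄ + 3·√(p̄(1−p̄)/n) = 0.09187 + 3 × √(0.09187×0.90812/300) = 0.09187 + 3 × 0.01668 = 0.14191

0.1419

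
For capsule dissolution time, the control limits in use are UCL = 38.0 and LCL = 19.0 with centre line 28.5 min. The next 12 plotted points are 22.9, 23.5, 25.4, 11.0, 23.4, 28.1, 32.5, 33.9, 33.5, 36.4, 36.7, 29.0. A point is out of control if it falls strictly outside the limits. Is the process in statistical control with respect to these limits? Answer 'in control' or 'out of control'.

Compare each point to [19.0, 38.0]: sample 4 = 11.0 < LCL.

out of control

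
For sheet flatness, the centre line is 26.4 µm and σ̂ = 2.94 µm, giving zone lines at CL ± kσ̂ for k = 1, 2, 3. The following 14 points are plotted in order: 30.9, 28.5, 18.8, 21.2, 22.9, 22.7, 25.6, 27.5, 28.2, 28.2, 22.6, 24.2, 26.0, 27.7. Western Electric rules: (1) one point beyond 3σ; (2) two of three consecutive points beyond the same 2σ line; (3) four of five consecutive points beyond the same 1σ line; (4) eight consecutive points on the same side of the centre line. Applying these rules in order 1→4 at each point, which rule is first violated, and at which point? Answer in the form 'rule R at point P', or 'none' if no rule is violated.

Zone of each point (C = within 1σ̂, B = 1σ̂–2σ̂, A = 2σ̂–3σ̂, * = beyond 3σ̂; sign = side of CL): 1:+B, 2:+C, 3:-A, 4:-B, 5:-B, 6:-B, 7:-C, 8:+C, 9:+C, 10:+C, 11:-B, 12:-C, 13:-C, 14:+C
Rule 3 (four of five consecutive points beyond the same 1σ limit) is satisfied at point 6.

rule 3 at point 6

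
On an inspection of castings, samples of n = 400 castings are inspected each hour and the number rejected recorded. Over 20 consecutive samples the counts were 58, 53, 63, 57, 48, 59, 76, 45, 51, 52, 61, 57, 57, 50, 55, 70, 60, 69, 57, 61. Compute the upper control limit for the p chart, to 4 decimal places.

0.1977

p̄ = Σdᵢ / (k·n) = 1159 / (20 × 400) = 0.14488
UCL = p̄ + 3·√(p̄(1−p̄)/n) = 0.14488 + 3 × √(0.14488×0.85513/400) = 0.14488 + 3 × 0.01760 = 0.19767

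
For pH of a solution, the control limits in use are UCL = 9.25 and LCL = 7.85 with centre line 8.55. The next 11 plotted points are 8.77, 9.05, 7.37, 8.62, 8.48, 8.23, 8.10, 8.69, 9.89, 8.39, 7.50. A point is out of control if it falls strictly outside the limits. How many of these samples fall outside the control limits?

3

Compare each point to [7.85, 9.25]: sample 3 = 7.37 < LCL; sample 9 = 9.89 > UCL; sample 11 = 7.50 < LCL.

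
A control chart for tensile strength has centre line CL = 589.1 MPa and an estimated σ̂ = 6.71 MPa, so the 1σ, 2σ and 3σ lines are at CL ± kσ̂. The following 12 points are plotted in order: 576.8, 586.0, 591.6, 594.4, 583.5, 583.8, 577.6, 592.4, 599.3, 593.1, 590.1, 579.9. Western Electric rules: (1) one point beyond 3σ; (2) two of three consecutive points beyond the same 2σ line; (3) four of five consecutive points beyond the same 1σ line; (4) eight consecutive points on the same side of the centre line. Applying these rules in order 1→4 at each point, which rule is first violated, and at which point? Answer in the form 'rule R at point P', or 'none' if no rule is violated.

none

Zone of each point (C = within 1σ̂, B = 1σ̂–2σ̂, A = 2σ̂–3σ̂, * = beyond 3σ̂; sign = side of CL): 1:-B, 2:-C, 3:+C, 4:+C, 5:-C, 6:-C, 7:-B, 8:+C, 9:+B, 10:+C, 11:+C, 12:-B
No rule fires across all 12 points.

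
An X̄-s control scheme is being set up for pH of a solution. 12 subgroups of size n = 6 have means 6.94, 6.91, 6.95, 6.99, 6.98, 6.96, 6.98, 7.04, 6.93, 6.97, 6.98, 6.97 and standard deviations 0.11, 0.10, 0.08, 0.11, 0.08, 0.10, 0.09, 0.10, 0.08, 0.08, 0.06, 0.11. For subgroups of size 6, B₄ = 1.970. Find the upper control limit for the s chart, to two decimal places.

s̄ = (0.11 + 0.10 + 0.08 + 0.11 + 0.08 + 0.10 + 0.09 + 0.10 + 0.08 + 0.08 + 0.06 + 0.11) / 12 = 0.0917
UCL_s = B₄·s̄ = 1.970 × 0.0917 = 0.1806

0.18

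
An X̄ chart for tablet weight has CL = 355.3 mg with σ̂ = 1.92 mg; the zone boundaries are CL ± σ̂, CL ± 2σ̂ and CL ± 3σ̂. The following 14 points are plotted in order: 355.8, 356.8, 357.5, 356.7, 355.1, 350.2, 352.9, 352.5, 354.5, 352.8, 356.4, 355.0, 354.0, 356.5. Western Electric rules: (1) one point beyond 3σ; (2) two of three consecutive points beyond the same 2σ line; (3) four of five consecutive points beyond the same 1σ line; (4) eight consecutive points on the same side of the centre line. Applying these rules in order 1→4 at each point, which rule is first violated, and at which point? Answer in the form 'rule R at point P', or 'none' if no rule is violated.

Zone of each point (C = within 1σ̂, B = 1σ̂–2σ̂, A = 2σ̂–3σ̂, * = beyond 3σ̂; sign = side of CL): 1:+C, 2:+C, 3:+B, 4:+C, 5:-C, 6:-A, 7:-B, 8:-B, 9:-C, 10:-B, 11:+C, 12:-C, 13:-C, 14:+C
Rule 3 (four of five consecutive points beyond the same 1σ limit) is satisfied at point 10.

rule 3 at point 10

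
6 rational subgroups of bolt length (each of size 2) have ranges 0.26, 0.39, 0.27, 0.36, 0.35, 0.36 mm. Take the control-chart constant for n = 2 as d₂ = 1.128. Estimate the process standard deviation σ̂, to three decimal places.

0.294

R̄ = (0.26 + 0.39 + 0.27 + 0.36 + 0.35 + 0.36) / 6 = 0.3317
σ̂ = R̄ / d₂ = 0.3317 / 1.128 = 0.2940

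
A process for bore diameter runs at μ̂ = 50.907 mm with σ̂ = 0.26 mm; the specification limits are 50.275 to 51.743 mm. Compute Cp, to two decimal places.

0.94

Cp = (USL − LSL) / (6σ̂) = (51.743 − 50.275) / (6 × 0.26) = 1.4680 / 1.5600 = 0.9410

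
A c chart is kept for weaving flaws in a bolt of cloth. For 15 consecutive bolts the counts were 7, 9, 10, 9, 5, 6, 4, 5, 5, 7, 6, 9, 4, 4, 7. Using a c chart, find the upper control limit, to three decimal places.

14.096

c̄ = (7 + 9 + 10 + 9 + 5 + 6 + 4 + 5 + 5 + 7 + 6 + 9 + 4 + 4 + 7) / 15 = 97 / 15 = 6.4667
UCL = c̄ + 3√c̄ = 6.4667 + 3 × √6.4667 = 6.4667 + 3 × 2.5430 = 14.0956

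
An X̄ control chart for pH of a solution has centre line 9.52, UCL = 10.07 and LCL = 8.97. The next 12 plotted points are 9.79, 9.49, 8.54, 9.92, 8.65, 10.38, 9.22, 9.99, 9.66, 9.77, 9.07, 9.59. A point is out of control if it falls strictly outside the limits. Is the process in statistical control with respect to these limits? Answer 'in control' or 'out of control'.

out of control

Compare each point to [8.97, 10.07]: sample 3 = 8.54 < LCL; sample 5 = 8.65 < LCL; sample 6 = 10.38 > UCL.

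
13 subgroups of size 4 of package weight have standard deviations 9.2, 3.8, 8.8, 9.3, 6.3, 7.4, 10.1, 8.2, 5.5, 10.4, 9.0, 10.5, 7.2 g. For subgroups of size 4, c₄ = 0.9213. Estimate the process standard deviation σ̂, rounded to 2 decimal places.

8.83

s̄ = (9.2 + 3.8 + 8.8 + 9.3 + 6.3 + 7.4 + 10.1 + 8.2 + 5.5 + 10.4 + 9.0 + 10.5 + 7.2) / 13 = 8.1308
σ̂ = s̄ / c₄ = 8.1308 / 0.9213 = 8.8253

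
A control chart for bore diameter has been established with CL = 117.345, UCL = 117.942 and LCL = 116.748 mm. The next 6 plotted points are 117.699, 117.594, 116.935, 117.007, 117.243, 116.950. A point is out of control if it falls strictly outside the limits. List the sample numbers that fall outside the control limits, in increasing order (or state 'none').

All 6 points lie within [116.748, 117.942].

none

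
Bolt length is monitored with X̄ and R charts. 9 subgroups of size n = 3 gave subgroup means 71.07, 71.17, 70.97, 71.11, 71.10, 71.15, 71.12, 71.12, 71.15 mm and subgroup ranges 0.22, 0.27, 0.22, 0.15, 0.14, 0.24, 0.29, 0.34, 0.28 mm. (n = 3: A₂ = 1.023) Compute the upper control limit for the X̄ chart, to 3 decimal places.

71.351

X̄̄ = (71.07 + 71.17 + 70.97 + 71.11 + 71.10 + 71.15 + 71.12 + 71.12 + 71.15) / 9 = 639.9600 / 9 = 71.1067
R̄ = (0.22 + 0.27 + 0.22 + 0.15 + 0.14 + 0.24 + 0.29 + 0.34 + 0.28) / 9 = 2.1500 / 9 = 0.2389
UCL = X̄̄ + A₂·R̄ = 71.1067 + 1.023 × 0.2389 = 71.3511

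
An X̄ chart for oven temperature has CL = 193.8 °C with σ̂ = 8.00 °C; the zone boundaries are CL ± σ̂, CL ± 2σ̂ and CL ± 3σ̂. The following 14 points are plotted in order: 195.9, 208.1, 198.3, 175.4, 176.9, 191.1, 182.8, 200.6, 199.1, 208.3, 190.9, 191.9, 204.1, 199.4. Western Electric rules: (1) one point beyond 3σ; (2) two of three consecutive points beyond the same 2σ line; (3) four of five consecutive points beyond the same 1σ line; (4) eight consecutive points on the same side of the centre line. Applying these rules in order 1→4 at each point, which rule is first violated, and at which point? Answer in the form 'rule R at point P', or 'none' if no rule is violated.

rule 2 at point 5

Zone of each point (C = within 1σ̂, B = 1σ̂–2σ̂, A = 2σ̂–3σ̂, * = beyond 3σ̂; sign = side of CL): 1:+C, 2:+B, 3:+C, 4:-A, 5:-A, 6:-C, 7:-B, 8:+C, 9:+C, 10:+B, 11:-C, 12:-C, 13:+B, 14:+C
Rule 2 (two of three consecutive points beyond the same 2σ limit) is satisfied at point 5.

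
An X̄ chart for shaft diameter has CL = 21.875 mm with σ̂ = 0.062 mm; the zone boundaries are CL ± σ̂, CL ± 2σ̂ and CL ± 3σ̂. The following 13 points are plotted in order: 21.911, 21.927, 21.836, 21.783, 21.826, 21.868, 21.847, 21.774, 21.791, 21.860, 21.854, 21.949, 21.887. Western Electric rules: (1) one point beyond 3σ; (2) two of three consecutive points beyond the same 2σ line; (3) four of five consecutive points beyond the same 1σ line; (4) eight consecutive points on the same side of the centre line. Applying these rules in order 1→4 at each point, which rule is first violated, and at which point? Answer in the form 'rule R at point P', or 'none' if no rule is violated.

Zone of each point (C = within 1σ̂, B = 1σ̂–2σ̂, A = 2σ̂–3σ̂, * = beyond 3σ̂; sign = side of CL): 1:+C, 2:+C, 3:-C, 4:-B, 5:-C, 6:-C, 7:-C, 8:-B, 9:-B, 10:-C, 11:-C, 12:+B, 13:+C
Rule 4 (eight consecutive points on the same side of the centre line) is satisfied at point 10.

rule 4 at point 10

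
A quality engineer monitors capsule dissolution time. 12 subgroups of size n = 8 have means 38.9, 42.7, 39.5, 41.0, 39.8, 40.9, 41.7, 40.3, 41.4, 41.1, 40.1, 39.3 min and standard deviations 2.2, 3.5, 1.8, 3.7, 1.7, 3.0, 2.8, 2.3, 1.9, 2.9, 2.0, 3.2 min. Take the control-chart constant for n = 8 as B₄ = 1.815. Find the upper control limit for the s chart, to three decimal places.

4.689

s̄ = (2.2 + 3.5 + 1.8 + 3.7 + 1.7 + 3.0 + 2.8 + 2.3 + 1.9 + 2.9 + 2.0 + 3.2) / 12 = 2.5833
UCL_s = B₄·s̄ = 1.815 × 2.5833 = 4.6887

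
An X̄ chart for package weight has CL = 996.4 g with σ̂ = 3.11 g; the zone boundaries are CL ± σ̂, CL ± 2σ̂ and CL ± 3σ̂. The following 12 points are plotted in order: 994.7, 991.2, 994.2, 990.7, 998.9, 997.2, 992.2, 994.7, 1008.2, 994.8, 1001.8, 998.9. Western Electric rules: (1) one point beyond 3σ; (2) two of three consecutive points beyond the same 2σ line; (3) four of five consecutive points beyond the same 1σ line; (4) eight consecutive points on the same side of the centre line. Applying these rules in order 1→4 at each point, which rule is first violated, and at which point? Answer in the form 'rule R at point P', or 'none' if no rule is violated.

rule 1 at point 9

Zone of each point (C = within 1σ̂, B = 1σ̂–2σ̂, A = 2σ̂–3σ̂, * = beyond 3σ̂; sign = side of CL): 1:-C, 2:-B, 3:-C, 4:-B, 5:+C, 6:+C, 7:-B, 8:-C, 9:+*, 10:-C, 11:+B, 12:+C
Rule 1 (one point beyond the 3σ limits) is satisfied at point 9.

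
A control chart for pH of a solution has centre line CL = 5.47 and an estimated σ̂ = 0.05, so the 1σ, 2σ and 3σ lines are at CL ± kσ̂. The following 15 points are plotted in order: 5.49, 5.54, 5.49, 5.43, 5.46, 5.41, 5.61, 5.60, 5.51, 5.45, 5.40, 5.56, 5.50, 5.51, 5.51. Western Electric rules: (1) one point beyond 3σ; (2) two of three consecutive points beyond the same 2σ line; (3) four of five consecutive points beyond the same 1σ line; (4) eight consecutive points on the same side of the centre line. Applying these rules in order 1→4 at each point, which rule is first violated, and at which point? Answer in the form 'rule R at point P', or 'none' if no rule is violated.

Zone of each point (C = within 1σ̂, B = 1σ̂–2σ̂, A = 2σ̂–3σ̂, * = beyond 3σ̂; sign = side of CL): 1:+C, 2:+B, 3:+C, 4:-C, 5:-C, 6:-B, 7:+A, 8:+A, 9:+C, 10:-C, 11:-B, 12:+B, 13:+C, 14:+C, 15:+C
Rule 2 (two of three consecutive points beyond the same 2σ limit) is satisfied at point 8.

rule 2 at point 8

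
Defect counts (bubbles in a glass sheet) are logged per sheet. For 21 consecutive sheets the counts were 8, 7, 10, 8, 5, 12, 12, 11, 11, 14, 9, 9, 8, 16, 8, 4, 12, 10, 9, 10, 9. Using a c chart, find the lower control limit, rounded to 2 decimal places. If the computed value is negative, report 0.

0.31

c̄ = (8 + 7 + 10 + 8 + 5 + 12 + 12 + 11 + 11 + 14 + 9 + 9 + 8 + 16 + 8 + 4 + 12 + 10 + 9 + 10 + 9) / 21 = 202 / 21 = 9.6190
LCL = c̄ − 3√c̄ = 9.6190 − 3 × 3.1015 = 0.3147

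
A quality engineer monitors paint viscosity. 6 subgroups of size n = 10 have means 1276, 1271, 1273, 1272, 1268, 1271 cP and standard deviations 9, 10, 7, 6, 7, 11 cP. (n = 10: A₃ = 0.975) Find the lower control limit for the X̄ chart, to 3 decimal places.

X̄̄ = (1276 + 1271 + 1273 + 1272 + 1268 + 1271) / 6 = 1271.8333
s̄ = (9 + 10 + 7 + 6 + 7 + 11) / 6 = 8.3333
LCL = X̄̄ − A₃·s̄ = 1271.8333 − 0.975 × 8.3333 = 1263.7083

1263.708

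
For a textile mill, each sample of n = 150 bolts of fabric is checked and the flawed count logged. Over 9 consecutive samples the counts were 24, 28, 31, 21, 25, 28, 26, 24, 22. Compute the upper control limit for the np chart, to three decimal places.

39.234

p̄ = Σdᵢ / (k·n) = 229 / (9 × 150) = 0.16963
UCL = np̄ + 3·√(np̄(1−p̄)) = 25.4444 + 3 × √(25.4444×0.83037) = 25.4444 + 3 × 4.5966 = 39.2341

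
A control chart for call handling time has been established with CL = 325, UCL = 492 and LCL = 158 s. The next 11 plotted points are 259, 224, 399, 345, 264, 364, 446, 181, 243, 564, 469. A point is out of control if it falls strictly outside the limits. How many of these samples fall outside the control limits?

Compare each point to [158, 492]: sample 10 = 564 > UCL.

1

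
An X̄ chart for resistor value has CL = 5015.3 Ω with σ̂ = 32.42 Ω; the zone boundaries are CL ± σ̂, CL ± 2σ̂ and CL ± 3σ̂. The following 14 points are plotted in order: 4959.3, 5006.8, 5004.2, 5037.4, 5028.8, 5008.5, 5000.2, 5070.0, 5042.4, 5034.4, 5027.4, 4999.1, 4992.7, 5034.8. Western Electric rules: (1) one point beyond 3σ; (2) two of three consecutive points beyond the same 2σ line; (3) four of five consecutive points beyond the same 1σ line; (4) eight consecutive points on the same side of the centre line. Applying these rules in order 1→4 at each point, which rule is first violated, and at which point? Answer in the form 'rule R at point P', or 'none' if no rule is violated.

Zone of each point (C = within 1σ̂, B = 1σ̂–2σ̂, A = 2σ̂–3σ̂, * = beyond 3σ̂; sign = side of CL): 1:-B, 2:-C, 3:-C, 4:+C, 5:+C, 6:-C, 7:-C, 8:+B, 9:+C, 10:+C, 11:+C, 12:-C, 13:-C, 14:+C
No rule fires across all 14 points.

none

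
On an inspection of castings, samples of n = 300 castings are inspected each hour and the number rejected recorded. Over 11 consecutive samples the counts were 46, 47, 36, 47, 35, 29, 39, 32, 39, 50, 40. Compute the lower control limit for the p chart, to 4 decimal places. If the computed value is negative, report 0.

0.0745

p̄ = Σdᵢ / (k·n) = 440 / (11 × 300) = 0.13333
LCL = p̄ − 3·√(p̄(1−p̄)/n) = 0.13333 − 3 × 0.01963 = 0.07445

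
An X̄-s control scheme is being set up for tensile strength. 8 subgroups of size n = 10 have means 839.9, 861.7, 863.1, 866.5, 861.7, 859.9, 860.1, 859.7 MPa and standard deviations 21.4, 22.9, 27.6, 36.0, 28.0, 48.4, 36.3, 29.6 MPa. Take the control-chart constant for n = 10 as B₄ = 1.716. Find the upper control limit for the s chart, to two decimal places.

s̄ = (21.4 + 22.9 + 27.6 + 36.0 + 28.0 + 48.4 + 36.3 + 29.6) / 8 = 31.2750
UCL_s = B₄·s̄ = 1.716 × 31.2750 = 53.6679

53.67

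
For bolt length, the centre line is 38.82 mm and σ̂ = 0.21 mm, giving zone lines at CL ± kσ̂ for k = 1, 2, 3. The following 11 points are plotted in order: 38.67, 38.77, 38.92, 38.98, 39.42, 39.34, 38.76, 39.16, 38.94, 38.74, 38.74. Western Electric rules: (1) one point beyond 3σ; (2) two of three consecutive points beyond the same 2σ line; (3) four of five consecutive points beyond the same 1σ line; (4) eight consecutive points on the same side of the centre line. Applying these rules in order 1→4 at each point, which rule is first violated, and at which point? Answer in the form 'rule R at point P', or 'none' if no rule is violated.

Zone of each point (C = within 1σ̂, B = 1σ̂–2σ̂, A = 2σ̂–3σ̂, * = beyond 3σ̂; sign = side of CL): 1:-C, 2:-C, 3:+C, 4:+C, 5:+A, 6:+A, 7:-C, 8:+B, 9:+C, 10:-C, 11:-C
Rule 2 (two of three consecutive points beyond the same 2σ limit) is satisfied at point 6.

rule 2 at point 6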